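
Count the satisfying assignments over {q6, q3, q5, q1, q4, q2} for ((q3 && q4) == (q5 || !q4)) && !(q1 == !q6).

Initial set: {T (((q3 && q4) == (q5 || !q4)) && !(q1 == !q6))}.
T (((q3 && q4) == (q5 || !q4)) && !(q1 == !q6)): α-rule — add T ((q3 && q4) == (q5 || !q4)), T !(q1 == !q6).
T ((q3 && q4) == (q5 || !q4)): β-rule — branch into T (q3 && q4), T (q5 || !q4)  //  F (q3 && q4), F (q5 || !q4).
  branch 1 (add T (q3 && q4), T (q5 || !q4)):
    T (q3 && q4): α-rule — add T q3, T q4.
    T !(q1 == !q6): β-rule — branch into T q1, F !q6  //  F q1, T !q6.
      branch 1.1 (add T q1, F !q6):
        T (q5 || !q4): β-rule — branch into T q5  //  T !q4.
          branch 1.1.1 (add T q5):
            ○ open, literals {q1=T, q3=T, q4=T, q5=T, q6=T}.
          branch 1.1.2 (add T !q4):
            × closes — contains both q4 and !q4.
      branch 1.2 (add F q1, T !q6):
        T (q5 || !q4): β-rule — branch into T q5  //  T !q4.
          branch 1.2.1 (add T q5):
            ○ open, literals {q1=F, q3=T, q4=T, q5=T, q6=F}.
          branch 1.2.2 (add T !q4):
            × closes — contains both q4 and !q4.
  branch 2 (add F (q3 && q4), F (q5 || !q4)):
    F (q5 || !q4): α-rule — add F q5, F !q4.
    T !(q1 == !q6): β-rule — branch into T q1, F !q6  //  F q1, T !q6.
      branch 2.1 (add T q1, F !q6):
        F (q3 && q4): β-rule — branch into F q3  //  F q4.
          branch 2.1.1 (add F q3):
            ○ open, literals {q1=T, q3=F, q4=T, q5=F, q6=T}.
          branch 2.1.2 (add F q4):
            × closes — contains both q4 and !q4.
      branch 2.2 (add F q1, T !q6):
        F (q3 && q4): β-rule — branch into F q3  //  F q4.
          branch 2.2.1 (add F q3):
            ○ open, literals {q1=F, q3=F, q4=T, q5=F, q6=F}.
          branch 2.2.2 (add F q4):
            × closes — contains both q4 and !q4.
4 branches closed, 4 open.
Each open branch fixes some atoms; the unmentioned ones are free. Counting distinct full assignments: branch {q1=T, q3=T, q4=T, q5=T, q6=T} (q2) contributes 2 new; branch {q1=F, q3=T, q4=T, q5=T, q6=F} (q2) contributes 2 new; branch {q1=T, q3=F, q4=T, q5=F, q6=T} (q2) contributes 2 new; branch {q1=F, q3=F, q4=T, q5=F, q6=F} (q2) contributes 2 new. Total: 8.

8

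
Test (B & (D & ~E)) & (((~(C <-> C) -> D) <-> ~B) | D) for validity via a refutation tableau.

Assume the negation and expand:
Initial set: {F ((B & (D & ~E)) & (((~(C <-> C) -> D) <-> ~B) | D))}.
F ((B & (D & ~E)) & (((~(C <-> C) -> D) <-> ~B) | D)): β-rule — branch into F (B & (D & ~E))  //  F (((~(C <-> C) -> D) <-> ~B) | D).
  branch 1 (add F (B & (D & ~E))):
    F (B & (D & ~E)): β-rule — branch into F B  //  F (D & ~E).
      branch 1.1 (add F B):
        ○ open, literals {B=F}.
      branch 1.2 (add F (D & ~E)):
        F (D & ~E): β-rule — branch into F D  //  F ~E.
          branch 1.2.1 (add F D):
            ○ open, literals {D=F}.
          branch 1.2.2 (add F ~E):
            ○ open, literals {E=T}.
  branch 2 (add F (((~(C <-> C) -> D) <-> ~B) | D)):
    F (((~(C <-> C) -> D) <-> ~B) | D): α-rule — add F ((~(C <-> C) -> D) <-> ~B), F D.
    F ((~(C <-> C) -> D) <-> ~B): β-rule — branch into T (~(C <-> C) -> D), F ~B  //  F (~(C <-> C) -> D), T ~B.
      branch 2.1 (add T (~(C <-> C) -> D), F ~B):
        T (~(C <-> C) -> D): β-rule — branch into F ~(C <-> C)  //  T D.
          branch 2.1.1 (add F ~(C <-> C)):
            F ~(C <-> C): β-rule — branch into T C, T C  //  F C, F C.
              branch 2.1.1.1 (add T C, T C):
                ○ open, literals {B=T, C=T, D=F}.
              branch 2.1.1.2 (add F C, F C):
                ○ open, literals {B=T, C=F, D=F}.
          branch 2.1.2 (add T D):
            × closes — contains both D and ~D.
      branch 2.2 (add F (~(C <-> C) -> D), T ~B):
        F (~(C <-> C) -> D): α-rule — add T ~(C <-> C), F D.
        T ~(C <-> C): β-rule — branch into T C, F C  //  F C, T C.
          branch 2.2.1 (add T C, F C):
            × closes — contains both C and ~C.
          branch 2.2.2 (add F C, T C):
            × closes — contains both C and ~C.
3 branches closed, 5 open.
An open branch gives a countermodel: B=F (unmentioned atoms arbitrary); under it the original formula is false.

Not valid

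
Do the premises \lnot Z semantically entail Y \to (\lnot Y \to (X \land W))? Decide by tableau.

Yes

Initial set: {\lnot Z; \lnot (Y \to (\lnot Y \to (X \land W)))}.
\lnot (Y \to (\lnot Y \to (X \land W))): α-rule — add Y, \lnot (\lnot Y \to (X \land W)).
\lnot (\lnot Y \to (X \land W)): α-rule — add \lnot Y, \lnot (X \land W).
× closes — contains both Y and \lnot Y.
All 1 branch closes.
Every branch closed, so the premises entail the conclusion.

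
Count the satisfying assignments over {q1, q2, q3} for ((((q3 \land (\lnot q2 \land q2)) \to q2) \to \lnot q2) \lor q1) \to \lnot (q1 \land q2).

Initial set: {(((((q3 \land (\lnot q2 \land q2)) \to q2) \to \lnot q2) \lor q1) \to \lnot (q1 \land q2))}.
(((((q3 \land (\lnot q2 \land q2)) \to q2) \to \lnot q2) \lor q1) \to \lnot (q1 \land q2)): β-rule — branch into \lnot ((((q3 \land (\lnot q2 \land q2)) \to q2) \to \lnot q2) \lor q1)  //  \lnot (q1 \land q2).
  branch 1 (add \lnot ((((q3 \land (\lnot q2 \land q2)) \to q2) \to \lnot q2) \lor q1)):
    \lnot ((((q3 \land (\lnot q2 \land q2)) \to q2) \to \lnot q2) \lor q1): α-rule — add \lnot (((q3 \land (\lnot q2 \land q2)) \to q2) \to \lnot q2), \lnot q1.
    \lnot (((q3 \land (\lnot q2 \land q2)) \to q2) \to \lnot q2): α-rule — add ((q3 \land (\lnot q2 \land q2)) \to q2), \lnot \lnot q2.
    ((q3 \land (\lnot q2 \land q2)) \to q2): β-rule — branch into \lnot (q3 \land (\lnot q2 \land q2))  //  q2.
      branch 1.1 (add \lnot (q3 \land (\lnot q2 \land q2))):
        \lnot (q3 \land (\lnot q2 \land q2)): β-rule — branch into \lnot q3  //  \lnot (\lnot q2 \land q2).
          branch 1.1.1 (add \lnot q3):
            ○ open, literals {q1=F, q2=T, q3=F}.
          branch 1.1.2 (add \lnot (\lnot q2 \land q2)):
            \lnot (\lnot q2 \land q2): β-rule — branch into \lnot \lnot q2  //  \lnot q2.
              branch 1.1.2.1 (add \lnot \lnot q2):
                ○ open, literals {q1=F, q2=T}.
              branch 1.1.2.2 (add \lnot q2):
                × closes — contains both q2 and \lnot q2.
      branch 1.2 (add q2):
        ○ open, literals {q1=F, q2=T}.
  branch 2 (add \lnot (q1 \land q2)):
    \lnot (q1 \land q2): β-rule — branch into \lnot q1  //  \lnot q2.
      branch 2.1 (add \lnot q1):
        ○ open, literals {q1=F}.
      branch 2.2 (add \lnot q2):
        ○ open, literals {q2=F}.
1 branch closed, 5 open.
Each open branch fixes some atoms; the unmentioned ones are free. Counting distinct full assignments: branch {q1=F, q2=T, q3=F} (none free) contributes 1 new; branch {q1=F, q2=T} (q3) contributes 1 new; branch {q1=F, q2=T} (q3) contributes 0 new; branch {q1=F} (q2, q3) contributes 2 new; branch {q2=F} (q1, q3) contributes 2 new. Total: 6.

6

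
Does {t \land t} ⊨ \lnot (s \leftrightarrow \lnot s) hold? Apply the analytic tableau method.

Yes

Initial set: {(t \land t); \lnot \lnot (s \leftrightarrow \lnot s)}.
(t \land t): α-rule — add t, t.
\lnot \lnot (s \leftrightarrow \lnot s): β-rule — branch into s, \lnot s  //  \lnot s, \lnot \lnot s.
  branch 1 (add s, \lnot s):
    × closes — contains both s and \lnot s.
  branch 2 (add \lnot s, \lnot \lnot s):
    × closes — contains both s and \lnot s.
All 2 branches close.
Every branch closed, so the premises entail the conclusion.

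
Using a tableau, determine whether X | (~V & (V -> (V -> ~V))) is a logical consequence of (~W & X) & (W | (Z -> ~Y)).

Yes

Initial set: {T ((~W & X) & (W | (Z -> ~Y))); F (X | (~V & (V -> (V -> ~V))))}.
T ((~W & X) & (W | (Z -> ~Y))): α-rule — add T (~W & X), T (W | (Z -> ~Y)).
F (X | (~V & (V -> (V -> ~V)))): α-rule — add F X, F (~V & (V -> (V -> ~V))).
T (~W & X): α-rule — add T ~W, T X.
× closes — contains both X and ~X.
All 1 branch closes.
Every branch closed, so the premises entail the conclusion.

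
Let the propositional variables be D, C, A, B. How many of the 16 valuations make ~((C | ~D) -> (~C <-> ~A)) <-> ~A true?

Initial set: {T (~((C | ~D) -> (~C <-> ~A)) <-> ~A)}.
T (~((C | ~D) -> (~C <-> ~A)) <-> ~A): β-rule — branch into T ~((C | ~D) -> (~C <-> ~A)), T ~A  //  F ~((C | ~D) -> (~C <-> ~A)), F ~A.
  branch 1 (add T ~((C | ~D) -> (~C <-> ~A)), T ~A):
    T ~((C | ~D) -> (~C <-> ~A)): α-rule — add T (C | ~D), F (~C <-> ~A).
    T (C | ~D): β-rule — branch into T C  //  T ~D.
      branch 1.1 (add T C):
        F (~C <-> ~A): β-rule — branch into T ~C, F ~A  //  F ~C, T ~A.
          branch 1.1.1 (add T ~C, F ~A):
            × closes — contains both C and ~C.
          branch 1.1.2 (add F ~C, T ~A):
            ○ open, literals {A=0, C=1}.
      branch 1.2 (add T ~D):
        F (~C <-> ~A): β-rule — branch into T ~C, F ~A  //  F ~C, T ~A.
          branch 1.2.1 (add T ~C, F ~A):
            × closes — contains both A and ~A.
          branch 1.2.2 (add F ~C, T ~A):
            ○ open, literals {A=0, C=1, D=0}.
  branch 2 (add F ~((C | ~D) -> (~C <-> ~A)), F ~A):
    F ~((C | ~D) -> (~C <-> ~A)): β-rule — branch into F (C | ~D)  //  T (~C <-> ~A).
      branch 2.1 (add F (C | ~D)):
        F (C | ~D): α-rule — add F C, F ~D.
        ○ open, literals {A=1, C=0, D=1}.
      branch 2.2 (add T (~C <-> ~A)):
        T (~C <-> ~A): β-rule — branch into T ~C, T ~A  //  F ~C, F ~A.
          branch 2.2.1 (add T ~C, T ~A):
            × closes — contains both A and ~A.
          branch 2.2.2 (add F ~C, F ~A):
            ○ open, literals {A=1, C=1}.
3 branches closed, 4 open.
Each open branch fixes some atoms; the unmentioned ones are free. Counting distinct full assignments: branch {A=0, C=1} (D, B) contributes 4 new; branch {A=0, C=1, D=0} (B) contributes 0 new; branch {A=1, C=0, D=1} (B) contributes 2 new; branch {A=1, C=1} (D, B) contributes 4 new. Total: 10.

10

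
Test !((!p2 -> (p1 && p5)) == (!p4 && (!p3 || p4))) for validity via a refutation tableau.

Not valid

Assume the negation and expand:
Initial set: {!!((!p2 -> (p1 && p5)) == (!p4 && (!p3 || p4)))}.
!!((!p2 -> (p1 && p5)) == (!p4 && (!p3 || p4))): β-rule — branch into (!p2 -> (p1 && p5)), (!p4 && (!p3 || p4))  //  !(!p2 -> (p1 && p5)), !(!p4 && (!p3 || p4)).
  branch 1 (add (!p2 -> (p1 && p5)), (!p4 && (!p3 || p4))):
    (!p4 && (!p3 || p4)): α-rule — add !p4, (!p3 || p4).
    (!p2 -> (p1 && p5)): β-rule — branch into !!p2  //  (p1 && p5).
      branch 1.1 (add !!p2):
        (!p3 || p4): β-rule — branch into !p3  //  p4.
          branch 1.1.1 (add !p3):
            ○ open, literals {p2=true, p3=false, p4=false}.
          branch 1.1.2 (add p4):
            × closes — contains both p4 and !p4.
      branch 1.2 (add (p1 && p5)):
        (p1 && p5): α-rule — add p1, p5.
        (!p3 || p4): β-rule — branch into !p3  //  p4.
          branch 1.2.1 (add !p3):
            ○ open, literals {p1=true, p3=false, p4=false, p5=true}.
          branch 1.2.2 (add p4):
            × closes — contains both p4 and !p4.
  branch 2 (add !(!p2 -> (p1 && p5)), !(!p4 && (!p3 || p4))):
    !(!p2 -> (p1 && p5)): α-rule — add !p2, !(p1 && p5).
    !(!p4 && (!p3 || p4)): β-rule — branch into !!p4  //  !(!p3 || p4).
      branch 2.1 (add !!p4):
        !(p1 && p5): β-rule — branch into !p1  //  !p5.
          branch 2.1.1 (add !p1):
            ○ open, literals {p1=false, p2=false, p4=true}.
          branch 2.1.2 (add !p5):
            ○ open, literals {p2=false, p4=true, p5=false}.
      branch 2.2 (add !(!p3 || p4)):
        !(!p3 || p4): α-rule — add !!p3, !p4.
        !(p1 && p5): β-rule — branch into !p1  //  !p5.
          branch 2.2.1 (add !p1):
            ○ open, literals {p1=false, p2=false, p3=true, p4=false}.
          branch 2.2.2 (add !p5):
            ○ open, literals {p2=false, p3=true, p4=false, p5=false}.
2 branches closed, 6 open.
An open branch gives a countermodel: p2=true, p3=false, p4=false (unmentioned atoms arbitrary); under it the original formula is false.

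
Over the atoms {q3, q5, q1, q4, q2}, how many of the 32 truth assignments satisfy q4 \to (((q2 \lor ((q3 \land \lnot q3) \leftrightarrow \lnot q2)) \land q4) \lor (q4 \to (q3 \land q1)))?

Initial set: {(q4 \to (((q2 \lor ((q3 \land \lnot q3) \leftrightarrow \lnot q2)) \land q4) \lor (q4 \to (q3 \land q1))))}.
(q4 \to (((q2 \lor ((q3 \land \lnot q3) \leftrightarrow \lnot q2)) \land q4) \lor (q4 \to (q3 \land q1)))): β-rule — branch into \lnot q4  //  (((q2 \lor ((q3 \land \lnot q3) \leftrightarrow \lnot q2)) \land q4) \lor (q4 \to (q3 \land q1))).
  branch 1 (add \lnot q4):
    ○ open, literals {q4=false}.
  branch 2 (add (((q2 \lor ((q3 \land \lnot q3) \leftrightarrow \lnot q2)) \land q4) \lor (q4 \to (q3 \land q1)))):
    (((q2 \lor ((q3 \land \lnot q3) \leftrightarrow \lnot q2)) \land q4) \lor (q4 \to (q3 \land q1))): β-rule — branch into ((q2 \lor ((q3 \land \lnot q3) \leftrightarrow \lnot q2)) \land q4)  //  (q4 \to (q3 \land q1)).
      branch 2.1 (add ((q2 \lor ((q3 \land \lnot q3) \leftrightarrow \lnot q2)) \land q4)):
        ((q2 \lor ((q3 \land \lnot q3) \leftrightarrow \lnot q2)) \land q4): α-rule — add (q2 \lor ((q3 \land \lnot q3) \leftrightarrow \lnot q2)), q4.
        (q2 \lor ((q3 \land \lnot q3) \leftrightarrow \lnot q2)): β-rule — branch into q2  //  ((q3 \land \lnot q3) \leftrightarrow \lnot q2).
          branch 2.1.1 (add q2):
            ○ open, literals {q2=true, q4=true}.
          branch 2.1.2 (add ((q3 \land \lnot q3) \leftrightarrow \lnot q2)):
            ((q3 \land \lnot q3) \leftrightarrow \lnot q2): β-rule — branch into (q3 \land \lnot q3), \lnot q2  //  \lnot (q3 \land \lnot q3), \lnot \lnot q2.
              branch 2.1.2.1 (add (q3 \land \lnot q3), \lnot q2):
                (q3 \land \lnot q3): α-rule — add q3, \lnot q3.
                × closes — contains both q3 and \lnot q3.
              branch 2.1.2.2 (add \lnot (q3 \land \lnot q3), \lnot \lnot q2):
                \lnot (q3 \land \lnot q3): β-rule — branch into \lnot q3  //  \lnot \lnot q3.
                  branch 2.1.2.2.1 (add \lnot q3):
                    ○ open, literals {q2=true, q3=false, q4=true}.
                  branch 2.1.2.2.2 (add \lnot \lnot q3):
                    ○ open, literals {q2=true, q3=true, q4=true}.
      branch 2.2 (add (q4 \to (q3 \land q1))):
        (q4 \to (q3 \land q1)): β-rule — branch into \lnot q4  //  (q3 \land q1).
          branch 2.2.1 (add \lnot q4):
            ○ open, literals {q4=false}.
          branch 2.2.2 (add (q3 \land q1)):
            (q3 \land q1): α-rule — add q3, q1.
            ○ open, literals {q1=true, q3=true}.
1 branch closed, 6 open.
Each open branch fixes some atoms; the unmentioned ones are free. Counting distinct full assignments: branch {q4=false} (q3, q5, q1, q2) contributes 16 new; branch {q2=true, q4=true} (q3, q5, q1) contributes 8 new; branch {q2=true, q3=false, q4=true} (q5, q1) contributes 0 new; branch {q2=true, q3=true, q4=true} (q5, q1) contributes 0 new; branch {q4=false} (q3, q5, q1, q2) contributes 0 new; branch {q1=true, q3=true} (q5, q4, q2) contributes 2 new. Total: 26.

26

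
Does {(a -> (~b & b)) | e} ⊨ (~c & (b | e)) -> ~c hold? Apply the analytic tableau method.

Initial set: {((a -> (~b & b)) | e); ~((~c & (b | e)) -> ~c)}.
~((~c & (b | e)) -> ~c): α-rule — add (~c & (b | e)), ~~c.
(~c & (b | e)): α-rule — add ~c, (b | e).
× closes — contains both c and ~c.
All 1 branch closes.
Every branch closed, so the premises entail the conclusion.

Yes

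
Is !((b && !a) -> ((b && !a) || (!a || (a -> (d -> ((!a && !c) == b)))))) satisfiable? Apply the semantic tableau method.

Initial set: {!((b && !a) -> ((b && !a) || (!a || (a -> (d -> ((!a && !c) == b))))))}.
!((b && !a) -> ((b && !a) || (!a || (a -> (d -> ((!a && !c) == b)))))): α-rule — add (b && !a), !((b && !a) || (!a || (a -> (d -> ((!a && !c) == b))))).
(b && !a): α-rule — add b, !a.
!((b && !a) || (!a || (a -> (d -> ((!a && !c) == b))))): α-rule — add !(b && !a), !(!a || (a -> (d -> ((!a && !c) == b)))).
!(!a || (a -> (d -> ((!a && !c) == b)))): α-rule — add !!a, !(a -> (d -> ((!a && !c) == b))).
× closes — contains both a and !a.
All 1 branch closes.
Every branch closed; the formula is unsatisfiable.

Unsatisfiable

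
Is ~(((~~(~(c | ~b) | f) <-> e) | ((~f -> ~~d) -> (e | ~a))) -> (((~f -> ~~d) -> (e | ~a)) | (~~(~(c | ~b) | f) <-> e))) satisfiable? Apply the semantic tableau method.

Unsatisfiable

Initial set: {~(((~~(~(c | ~b) | f) <-> e) | ((~f -> ~~d) -> (e | ~a))) -> (((~f -> ~~d) -> (e | ~a)) | (~~(~(c | ~b) | f) <-> e)))}.
~(((~~(~(c | ~b) | f) <-> e) | ((~f -> ~~d) -> (e | ~a))) -> (((~f -> ~~d) -> (e | ~a)) | (~~(~(c | ~b) | f) <-> e))): α-rule — add ((~~(~(c | ~b) | f) <-> e) | ((~f -> ~~d) -> (e | ~a))), ~(((~f -> ~~d) -> (e | ~a)) | (~~(~(c | ~b) | f) <-> e)).
~(((~f -> ~~d) -> (e | ~a)) | (~~(~(c | ~b) | f) <-> e)): α-rule — add ~((~f -> ~~d) -> (e | ~a)), ~(~~(~(c | ~b) | f) <-> e).
~((~f -> ~~d) -> (e | ~a)): α-rule — add (~f -> ~~d), ~(e | ~a).
~(e | ~a): α-rule — add ~e, ~~a.
((~~(~(c | ~b) | f) <-> e) | ((~f -> ~~d) -> (e | ~a))): β-rule — branch into (~~(~(c | ~b) | f) <-> e)  //  ((~f -> ~~d) -> (e | ~a)).
  branch 1 (add (~~(~(c | ~b) | f) <-> e)):
    ~(~~(~(c | ~b) | f) <-> e): β-rule — branch into ~~(~(c | ~b) | f), ~e  //  ~~~(~(c | ~b) | f), e.
      branch 1.1 (add ~~(~(c | ~b) | f), ~e):
        ~~(~(c | ~b) | f): drop double negation, giving (~(c | ~b) | f).
        (~f -> ~~d): β-rule — branch into ~~f  //  ~~d.
          branch 1.1.1 (add ~~f):
            (~~(~(c | ~b) | f) <-> e): β-rule — branch into ~~(~(c | ~b) | f), e  //  ~~~(~(c | ~b) | f), ~e.
              branch 1.1.1.1 (add ~~(~(c | ~b) | f), e):
                × closes — contains both e and ~e.
              branch 1.1.1.2 (add ~~~(~(c | ~b) | f), ~e):
                ~~~(~(c | ~b) | f): drop double negation, giving ~(~(c | ~b) | f).
                ~(~(c | ~b) | f): α-rule — add ~~(c | ~b), ~f.
                × closes — contains both f and ~f.
          branch 1.1.2 (add ~~d):
            ~~d: drop double negation, giving d.
            (~~(~(c | ~b) | f) <-> e): β-rule — branch into ~~(~(c | ~b) | f), e  //  ~~~(~(c | ~b) | f), ~e.
              branch 1.1.2.1 (add ~~(~(c | ~b) | f), e):
                × closes — contains both e and ~e.
              branch 1.1.2.2 (add ~~~(~(c | ~b) | f), ~e):
                ~~~(~(c | ~b) | f): drop double negation, giving ~(~(c | ~b) | f).
                ~(~(c | ~b) | f): α-rule — add ~~(c | ~b), ~f.
                (~(c | ~b) | f): β-rule — branch into ~(c | ~b)  //  f.
                  branch 1.1.2.2.1 (add ~(c | ~b)):
                    ~(c | ~b): α-rule — add ~c, ~~b.
                    ~~(c | ~b): β-rule — branch into c  //  ~b.
                      branch 1.1.2.2.1.1 (add c):
                        × closes — contains both c and ~c.
                      branch 1.1.2.2.1.2 (add ~b):
                        × closes — contains both b and ~b.
                  branch 1.1.2.2.2 (add f):
                    × closes — contains both f and ~f.
      branch 1.2 (add ~~~(~(c | ~b) | f), e):
        × closes — contains both e and ~e.
  branch 2 (add ((~f -> ~~d) -> (e | ~a))):
    ~(~~(~(c | ~b) | f) <-> e): β-rule — branch into ~~(~(c | ~b) | f), ~e  //  ~~~(~(c | ~b) | f), e.
      branch 2.1 (add ~~(~(c | ~b) | f), ~e):
        ~~(~(c | ~b) | f): drop double negation, giving (~(c | ~b) | f).
        (~f -> ~~d): β-rule — branch into ~~f  //  ~~d.
          branch 2.1.1 (add ~~f):
            ((~f -> ~~d) -> (e | ~a)): β-rule — branch into ~(~f -> ~~d)  //  (e | ~a).
              branch 2.1.1.1 (add ~(~f -> ~~d)):
                ~(~f -> ~~d): α-rule — add ~f, ~~~d.
                × closes — contains both f and ~f.
              branch 2.1.1.2 (add (e | ~a)):
                (~(c | ~b) | f): β-rule — branch into ~(c | ~b)  //  f.
                  branch 2.1.1.2.1 (add ~(c | ~b)):
                    ~(c | ~b): α-rule — add ~c, ~~b.
                    (e | ~a): β-rule — branch into e  //  ~a.
                      branch 2.1.1.2.1.1 (add e):
                        × closes — contains both e and ~e.
                      branch 2.1.1.2.1.2 (add ~a):
                        × closes — contains both a and ~a.
                  branch 2.1.1.2.2 (add f):
                    (e | ~a): β-rule — branch into e  //  ~a.
                      branch 2.1.1.2.2.1 (add e):
                        × closes — contains both e and ~e.
                      branch 2.1.1.2.2.2 (add ~a):
                        × closes — contains both a and ~a.
          branch 2.1.2 (add ~~d):
            ~~d: drop double negation, giving d.
            ((~f -> ~~d) -> (e | ~a)): β-rule — branch into ~(~f -> ~~d)  //  (e | ~a).
              branch 2.1.2.1 (add ~(~f -> ~~d)):
                ~(~f -> ~~d): α-rule — add ~f, ~~~d.
                ~~~d: drop double negation, giving ~d.
                × closes — contains both d and ~d.
              branch 2.1.2.2 (add (e | ~a)):
                (~(c | ~b) | f): β-rule — branch into ~(c | ~b)  //  f.
                  branch 2.1.2.2.1 (add ~(c | ~b)):
                    ~(c | ~b): α-rule — add ~c, ~~b.
                    (e | ~a): β-rule — branch into e  //  ~a.
                      branch 2.1.2.2.1.1 (add e):
                        × closes — contains both e and ~e.
                      branch 2.1.2.2.1.2 (add ~a):
                        × closes — contains both a and ~a.
                  branch 2.1.2.2.2 (add f):
                    (e | ~a): β-rule — branch into e  //  ~a.
                      branch 2.1.2.2.2.1 (add e):
                        × closes — contains both e and ~e.
                      branch 2.1.2.2.2.2 (add ~a):
                        × closes — contains both a and ~a.
      branch 2.2 (add ~~~(~(c | ~b) | f), e):
        × closes — contains both e and ~e.
All 18 branches close.
Every branch closed; the formula is unsatisfiable.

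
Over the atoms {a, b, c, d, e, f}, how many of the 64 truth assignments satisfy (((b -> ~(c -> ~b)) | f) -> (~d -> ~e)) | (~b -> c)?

Initial set: {((((b -> ~(c -> ~b)) | f) -> (~d -> ~e)) | (~b -> c))}.
((((b -> ~(c -> ~b)) | f) -> (~d -> ~e)) | (~b -> c)): β-rule — branch into (((b -> ~(c -> ~b)) | f) -> (~d -> ~e))  //  (~b -> c).
  branch 1 (add (((b -> ~(c -> ~b)) | f) -> (~d -> ~e))):
    (((b -> ~(c -> ~b)) | f) -> (~d -> ~e)): β-rule — branch into ~((b -> ~(c -> ~b)) | f)  //  (~d -> ~e).
      branch 1.1 (add ~((b -> ~(c -> ~b)) | f)):
        ~((b -> ~(c -> ~b)) | f): α-rule — add ~(b -> ~(c -> ~b)), ~f.
        ~(b -> ~(c -> ~b)): α-rule — add b, ~~(c -> ~b).
        ~~(c -> ~b): β-rule — branch into ~c  //  ~b.
          branch 1.1.1 (add ~c):
            ○ open, literals {b=T, c=F, f=F}.
          branch 1.1.2 (add ~b):
            × closes — contains both b and ~b.
      branch 1.2 (add (~d -> ~e)):
        (~d -> ~e): β-rule — branch into ~~d  //  ~e.
          branch 1.2.1 (add ~~d):
            ○ open, literals {d=T}.
          branch 1.2.2 (add ~e):
            ○ open, literals {e=F}.
  branch 2 (add (~b -> c)):
    (~b -> c): β-rule — branch into ~~b  //  c.
      branch 2.1 (add ~~b):
        ○ open, literals {b=T}.
      branch 2.2 (add c):
        ○ open, literals {c=T}.
1 branch closed, 5 open.
Each open branch fixes some atoms; the unmentioned ones are free. Counting distinct full assignments: branch {b=T, c=F, f=F} (a, d, e) contributes 8 new; branch {d=T} (a, b, c, e, f) contributes 28 new; branch {e=F} (a, b, c, d, f) contributes 14 new; branch {b=T} (a, c, d, e, f) contributes 6 new; branch {c=T} (a, b, d, e, f) contributes 4 new. Total: 60.

60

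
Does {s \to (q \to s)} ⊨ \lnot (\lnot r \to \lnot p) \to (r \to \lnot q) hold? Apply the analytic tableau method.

Yes

Initial set: {(s \to (q \to s)); \lnot (\lnot (\lnot r \to \lnot p) \to (r \to \lnot q))}.
\lnot (\lnot (\lnot r \to \lnot p) \to (r \to \lnot q)): α-rule — add \lnot (\lnot r \to \lnot p), \lnot (r \to \lnot q).
\lnot (\lnot r \to \lnot p): α-rule — add \lnot r, \lnot \lnot p.
\lnot (r \to \lnot q): α-rule — add r, \lnot \lnot q.
× closes — contains both r and \lnot r.
All 1 branch closes.
Every branch closed, so the premises entail the conclusion.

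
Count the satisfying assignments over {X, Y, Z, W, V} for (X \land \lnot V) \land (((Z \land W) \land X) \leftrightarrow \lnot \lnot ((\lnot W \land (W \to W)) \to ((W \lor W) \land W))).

6

Initial set: {((X \land \lnot V) \land (((Z \land W) \land X) \leftrightarrow \lnot \lnot ((\lnot W \land (W \to W)) \to ((W \lor W) \land W))))}.
((X \land \lnot V) \land (((Z \land W) \land X) \leftrightarrow \lnot \lnot ((\lnot W \land (W \to W)) \to ((W \lor W) \land W)))): α-rule — add (X \land \lnot V), (((Z \land W) \land X) \leftrightarrow \lnot \lnot ((\lnot W \land (W \to W)) \to ((W \lor W) \land W))).
(X \land \lnot V): α-rule — add X, \lnot V.
(((Z \land W) \land X) \leftrightarrow \lnot \lnot ((\lnot W \land (W \to W)) \to ((W \lor W) \land W))): β-rule — branch into ((Z \land W) \land X), \lnot \lnot ((\lnot W \land (W \to W)) \to ((W \lor W) \land W))  //  \lnot ((Z \land W) \land X), \lnot \lnot \lnot ((\lnot W \land (W \to W)) \to ((W \lor W) \land W)).
  branch 1 (add ((Z \land W) \land X), \lnot \lnot ((\lnot W \land (W \to W)) \to ((W \lor W) \land W))):
    ((Z \land W) \land X): α-rule — add (Z \land W), X.
    \lnot \lnot ((\lnot W \land (W \to W)) \to ((W \lor W) \land W)): drop double negation, giving ((\lnot W \land (W \to W)) \to ((W \lor W) \land W)).
    (Z \land W): α-rule — add Z, W.
    ((\lnot W \land (W \to W)) \to ((W \lor W) \land W)): β-rule — branch into \lnot (\lnot W \land (W \to W))  //  ((W \lor W) \land W).
      branch 1.1 (add \lnot (\lnot W \land (W \to W))):
        \lnot (\lnot W \land (W \to W)): β-rule — branch into \lnot \lnot W  //  \lnot (W \to W).
          branch 1.1.1 (add \lnot \lnot W):
            ○ open, literals {V=false, W=true, X=true, Z=true}.
          branch 1.1.2 (add \lnot (W \to W)):
            \lnot (W \to W): α-rule — add W, \lnot W.
            × closes — contains both W and \lnot W.
      branch 1.2 (add ((W \lor W) \land W)):
        ((W \lor W) \land W): α-rule — add (W \lor W), W.
        (W \lor W): β-rule — branch into W  //  W.
          branch 1.2.1 (add W):
            ○ open, literals {V=false, W=true, X=true, Z=true}.
          branch 1.2.2 (add W):
            ○ open, literals {V=false, W=true, X=true, Z=true}.
  branch 2 (add \lnot ((Z \land W) \land X), \lnot \lnot \lnot ((\lnot W \land (W \to W)) \to ((W \lor W) \land W))):
    \lnot \lnot \lnot ((\lnot W \land (W \to W)) \to ((W \lor W) \land W)): drop double negation, giving \lnot ((\lnot W \land (W \to W)) \to ((W \lor W) \land W)).
    \lnot ((\lnot W \land (W \to W)) \to ((W \lor W) \land W)): α-rule — add (\lnot W \land (W \to W)), \lnot ((W \lor W) \land W).
    (\lnot W \land (W \to W)): α-rule — add \lnot W, (W \to W).
    \lnot ((Z \land W) \land X): β-rule — branch into \lnot (Z \land W)  //  \lnot X.
      branch 2.1 (add \lnot (Z \land W)):
        \lnot ((W \lor W) \land W): β-rule — branch into \lnot (W \lor W)  //  \lnot W.
          branch 2.1.1 (add \lnot (W \lor W)):
            \lnot (W \lor W): α-rule — add \lnot W, \lnot W.
            (W \to W): β-rule — branch into \lnot W  //  W.
              branch 2.1.1.1 (add \lnot W):
                \lnot (Z \land W): β-rule — branch into \lnot Z  //  \lnot W.
                  branch 2.1.1.1.1 (add \lnot Z):
                    ○ open, literals {V=false, W=false, X=true, Z=false}.
                  branch 2.1.1.1.2 (add \lnot W):
                    ○ open, literals {V=false, W=false, X=true}.
              branch 2.1.1.2 (add W):
                × closes — contains both W and \lnot W.
          branch 2.1.2 (add \lnot W):
            (W \to W): β-rule — branch into \lnot W  //  W.
              branch 2.1.2.1 (add \lnot W):
                \lnot (Z \land W): β-rule — branch into \lnot Z  //  \lnot W.
                  branch 2.1.2.1.1 (add \lnot Z):
                    ○ open, literals {V=false, W=false, X=true, Z=false}.
                  branch 2.1.2.1.2 (add \lnot W):
                    ○ open, literals {V=false, W=false, X=true}.
              branch 2.1.2.2 (add W):
                × closes — contains both W and \lnot W.
      branch 2.2 (add \lnot X):
        × closes — contains both X and \lnot X.
4 branches closed, 7 open.
Each open branch fixes some atoms; the unmentioned ones are free. Counting distinct full assignments: branch {V=false, W=true, X=true, Z=true} (Y) contributes 2 new; branch {V=false, W=true, X=true, Z=true} (Y) contributes 0 new; branch {V=false, W=true, X=true, Z=true} (Y) contributes 0 new; branch {V=false, W=false, X=true, Z=false} (Y) contributes 2 new; branch {V=false, W=false, X=true} (Y, Z) contributes 2 new; branch {V=false, W=false, X=true, Z=false} (Y) contributes 0 new; branch {V=false, W=false, X=true} (Y, Z) contributes 0 new. Total: 6.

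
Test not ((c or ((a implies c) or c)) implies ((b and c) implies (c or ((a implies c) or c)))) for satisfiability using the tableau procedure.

Unsatisfiable

Initial set: {not ((c or ((a implies c) or c)) implies ((b and c) implies (c or ((a implies c) or c))))}.
not ((c or ((a implies c) or c)) implies ((b and c) implies (c or ((a implies c) or c)))): α-rule — add (c or ((a implies c) or c)), not ((b and c) implies (c or ((a implies c) or c))).
not ((b and c) implies (c or ((a implies c) or c))): α-rule — add (b and c), not (c or ((a implies c) or c)).
(b and c): α-rule — add b, c.
not (c or ((a implies c) or c)): α-rule — add not c, not ((a implies c) or c).
× closes — contains both c and not c.
All 1 branch closes.
Every branch closed; the formula is unsatisfiable.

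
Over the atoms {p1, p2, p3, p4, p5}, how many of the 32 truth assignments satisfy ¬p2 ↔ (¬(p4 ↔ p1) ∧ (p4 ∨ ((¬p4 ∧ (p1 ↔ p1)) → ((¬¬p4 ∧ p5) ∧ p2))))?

Initial set: {T (¬p2 ↔ (¬(p4 ↔ p1) ∧ (p4 ∨ ((¬p4 ∧ (p1 ↔ p1)) → ((¬¬p4 ∧ p5) ∧ p2)))))}.
T (¬p2 ↔ (¬(p4 ↔ p1) ∧ (p4 ∨ ((¬p4 ∧ (p1 ↔ p1)) → ((¬¬p4 ∧ p5) ∧ p2))))): β-rule — branch into T ¬p2, T (¬(p4 ↔ p1) ∧ (p4 ∨ ((¬p4 ∧ (p1 ↔ p1)) → ((¬¬p4 ∧ p5) ∧ p2))))  //  F ¬p2, F (¬(p4 ↔ p1) ∧ (p4 ∨ ((¬p4 ∧ (p1 ↔ p1)) → ((¬¬p4 ∧ p5) ∧ p2)))).
  branch 1 (add T ¬p2, T (¬(p4 ↔ p1) ∧ (p4 ∨ ((¬p4 ∧ (p1 ↔ p1)) → ((¬¬p4 ∧ p5) ∧ p2))))):
    T (¬(p4 ↔ p1) ∧ (p4 ∨ ((¬p4 ∧ (p1 ↔ p1)) → ((¬¬p4 ∧ p5) ∧ p2)))): α-rule — add T ¬(p4 ↔ p1), T (p4 ∨ ((¬p4 ∧ (p1 ↔ p1)) → ((¬¬p4 ∧ p5) ∧ p2))).
    T ¬(p4 ↔ p1): β-rule — branch into T p4, F p1  //  F p4, T p1.
      branch 1.1 (add T p4, F p1):
        T (p4 ∨ ((¬p4 ∧ (p1 ↔ p1)) → ((¬¬p4 ∧ p5) ∧ p2))): β-rule — branch into T p4  //  T ((¬p4 ∧ (p1 ↔ p1)) → ((¬¬p4 ∧ p5) ∧ p2)).
          branch 1.1.1 (add T p4):
            ○ open, literals {p1=false, p2=false, p4=true}.
          branch 1.1.2 (add T ((¬p4 ∧ (p1 ↔ p1)) → ((¬¬p4 ∧ p5) ∧ p2))):
            T ((¬p4 ∧ (p1 ↔ p1)) → ((¬¬p4 ∧ p5) ∧ p2)): β-rule — branch into F (¬p4 ∧ (p1 ↔ p1))  //  T ((¬¬p4 ∧ p5) ∧ p2).
              branch 1.1.2.1 (add F (¬p4 ∧ (p1 ↔ p1))):
                F (¬p4 ∧ (p1 ↔ p1)): β-rule — branch into F ¬p4  //  F (p1 ↔ p1).
                  branch 1.1.2.1.1 (add F ¬p4):
                    ○ open, literals {p1=false, p2=false, p4=true}.
                  branch 1.1.2.1.2 (add F (p1 ↔ p1)):
                    F (p1 ↔ p1): β-rule — branch into T p1, F p1  //  F p1, T p1.
                      branch 1.1.2.1.2.1 (add T p1, F p1):
                        × closes — contains both p1 and ¬p1.
                      branch 1.1.2.1.2.2 (add F p1, T p1):
                        × closes — contains both p1 and ¬p1.
              branch 1.1.2.2 (add T ((¬¬p4 ∧ p5) ∧ p2)):
                T ((¬¬p4 ∧ p5) ∧ p2): α-rule — add T (¬¬p4 ∧ p5), T p2.
                × closes — contains both p2 and ¬p2.
      branch 1.2 (add F p4, T p1):
        T (p4 ∨ ((¬p4 ∧ (p1 ↔ p1)) → ((¬¬p4 ∧ p5) ∧ p2))): β-rule — branch into T p4  //  T ((¬p4 ∧ (p1 ↔ p1)) → ((¬¬p4 ∧ p5) ∧ p2)).
          branch 1.2.1 (add T p4):
            × closes — contains both p4 and ¬p4.
          branch 1.2.2 (add T ((¬p4 ∧ (p1 ↔ p1)) → ((¬¬p4 ∧ p5) ∧ p2))):
            T ((¬p4 ∧ (p1 ↔ p1)) → ((¬¬p4 ∧ p5) ∧ p2)): β-rule — branch into F (¬p4 ∧ (p1 ↔ p1))  //  T ((¬¬p4 ∧ p5) ∧ p2).
              branch 1.2.2.1 (add F (¬p4 ∧ (p1 ↔ p1))):
                F (¬p4 ∧ (p1 ↔ p1)): β-rule — branch into F ¬p4  //  F (p1 ↔ p1).
                  branch 1.2.2.1.1 (add F ¬p4):
                    × closes — contains both p4 and ¬p4.
                  branch 1.2.2.1.2 (add F (p1 ↔ p1)):
                    F (p1 ↔ p1): β-rule — branch into T p1, F p1  //  F p1, T p1.
                      branch 1.2.2.1.2.1 (add T p1, F p1):
                        × closes — contains both p1 and ¬p1.
                      branch 1.2.2.1.2.2 (add F p1, T p1):
                        × closes — contains both p1 and ¬p1.
              branch 1.2.2.2 (add T ((¬¬p4 ∧ p5) ∧ p2)):
                T ((¬¬p4 ∧ p5) ∧ p2): α-rule — add T (¬¬p4 ∧ p5), T p2.
                × closes — contains both p2 and ¬p2.
  branch 2 (add F ¬p2, F (¬(p4 ↔ p1) ∧ (p4 ∨ ((¬p4 ∧ (p1 ↔ p1)) → ((¬¬p4 ∧ p5) ∧ p2))))):
    F (¬(p4 ↔ p1) ∧ (p4 ∨ ((¬p4 ∧ (p1 ↔ p1)) → ((¬¬p4 ∧ p5) ∧ p2)))): β-rule — branch into F ¬(p4 ↔ p1)  //  F (p4 ∨ ((¬p4 ∧ (p1 ↔ p1)) → ((¬¬p4 ∧ p5) ∧ p2))).
      branch 2.1 (add F ¬(p4 ↔ p1)):
        F ¬(p4 ↔ p1): β-rule — branch into T p4, T p1  //  F p4, F p1.
          branch 2.1.1 (add T p4, T p1):
            ○ open, literals {p1=true, p2=true, p4=true}.
          branch 2.1.2 (add F p4, F p1):
            ○ open, literals {p1=false, p2=true, p4=false}.
      branch 2.2 (add F (p4 ∨ ((¬p4 ∧ (p1 ↔ p1)) → ((¬¬p4 ∧ p5) ∧ p2)))):
        F (p4 ∨ ((¬p4 ∧ (p1 ↔ p1)) → ((¬¬p4 ∧ p5) ∧ p2))): α-rule — add F p4, F ((¬p4 ∧ (p1 ↔ p1)) → ((¬¬p4 ∧ p5) ∧ p2)).
        F ((¬p4 ∧ (p1 ↔ p1)) → ((¬¬p4 ∧ p5) ∧ p2)): α-rule — add T (¬p4 ∧ (p1 ↔ p1)), F ((¬¬p4 ∧ p5) ∧ p2).
        T (¬p4 ∧ (p1 ↔ p1)): α-rule — add T ¬p4, T (p1 ↔ p1).
        F ((¬¬p4 ∧ p5) ∧ p2): β-rule — branch into F (¬¬p4 ∧ p5)  //  F p2.
          branch 2.2.1 (add F (¬¬p4 ∧ p5)):
            T (p1 ↔ p1): β-rule — branch into T p1, T p1  //  F p1, F p1.
              branch 2.2.1.1 (add T p1, T p1):
                F (¬¬p4 ∧ p5): β-rule — branch into F ¬¬p4  //  F p5.
                  branch 2.2.1.1.1 (add F ¬¬p4):
                    F ¬¬p4: drop double negation, giving F p4.
                    ○ open, literals {p1=true, p2=true, p4=false}.
                  branch 2.2.1.1.2 (add F p5):
                    ○ open, literals {p1=true, p2=true, p4=false, p5=false}.
              branch 2.2.1.2 (add F p1, F p1):
                F (¬¬p4 ∧ p5): β-rule — branch into F ¬¬p4  //  F p5.
                  branch 2.2.1.2.1 (add F ¬¬p4):
                    F ¬¬p4: drop double negation, giving F p4.
                    ○ open, literals {p1=false, p2=true, p4=false}.
                  branch 2.2.1.2.2 (add F p5):
                    ○ open, literals {p1=false, p2=true, p4=false, p5=false}.
          branch 2.2.2 (add F p2):
            × closes — contains both p2 and ¬p2.
9 branches closed, 8 open.
Each open branch fixes some atoms; the unmentioned ones are free. Counting distinct full assignments: branch {p1=false, p2=false, p4=true} (p3, p5) contributes 4 new; branch {p1=false, p2=false, p4=true} (p3, p5) contributes 0 new; branch {p1=true, p2=true, p4=true} (p3, p5) contributes 4 new; branch {p1=false, p2=true, p4=false} (p3, p5) contributes 4 new; branch {p1=true, p2=true, p4=false} (p3, p5) contributes 4 new; branch {p1=true, p2=true, p4=false, p5=false} (p3) contributes 0 new; branch {p1=false, p2=true, p4=false} (p3, p5) contributes 0 new; branch {p1=false, p2=true, p4=false, p5=false} (p3) contributes 0 new. Total: 16.

16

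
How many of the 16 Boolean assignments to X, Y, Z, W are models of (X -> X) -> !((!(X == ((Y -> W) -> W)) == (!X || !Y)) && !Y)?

12

Initial set: {((X -> X) -> !((!(X == ((Y -> W) -> W)) == (!X || !Y)) && !Y))}.
((X -> X) -> !((!(X == ((Y -> W) -> W)) == (!X || !Y)) && !Y)): β-rule — branch into !(X -> X)  //  !((!(X == ((Y -> W) -> W)) == (!X || !Y)) && !Y).
  branch 1 (add !(X -> X)):
    !(X -> X): α-rule — add X, !X.
    × closes — contains both X and !X.
  branch 2 (add !((!(X == ((Y -> W) -> W)) == (!X || !Y)) && !Y)):
    !((!(X == ((Y -> W) -> W)) == (!X || !Y)) && !Y): β-rule — branch into !(!(X == ((Y -> W) -> W)) == (!X || !Y))  //  !!Y.
      branch 2.1 (add !(!(X == ((Y -> W) -> W)) == (!X || !Y))):
        !(!(X == ((Y -> W) -> W)) == (!X || !Y)): β-rule — branch into !(X == ((Y -> W) -> W)), !(!X || !Y)  //  !!(X == ((Y -> W) -> W)), (!X || !Y).
          branch 2.1.1 (add !(X == ((Y -> W) -> W)), !(!X || !Y)):
            !(!X || !Y): α-rule — add !!X, !!Y.
            !(X == ((Y -> W) -> W)): β-rule — branch into X, !((Y -> W) -> W)  //  !X, ((Y -> W) -> W).
              branch 2.1.1.1 (add X, !((Y -> W) -> W)):
                !((Y -> W) -> W): α-rule — add (Y -> W), !W.
                (Y -> W): β-rule — branch into !Y  //  W.
                  branch 2.1.1.1.1 (add !Y):
                    × closes — contains both Y and !Y.
                  branch 2.1.1.1.2 (add W):
                    × closes — contains both W and !W.
              branch 2.1.1.2 (add !X, ((Y -> W) -> W)):
                × closes — contains both X and !X.
          branch 2.1.2 (add !!(X == ((Y -> W) -> W)), (!X || !Y)):
            !!(X == ((Y -> W) -> W)): β-rule — branch into X, ((Y -> W) -> W)  //  !X, !((Y -> W) -> W).
              branch 2.1.2.1 (add X, ((Y -> W) -> W)):
                (!X || !Y): β-rule — branch into !X  //  !Y.
                  branch 2.1.2.1.1 (add !X):
                    × closes — contains both X and !X.
                  branch 2.1.2.1.2 (add !Y):
                    ((Y -> W) -> W): β-rule — branch into !(Y -> W)  //  W.
                      branch 2.1.2.1.2.1 (add !(Y -> W)):
                        !(Y -> W): α-rule — add Y, !W.
                        × closes — contains both Y and !Y.
                      branch 2.1.2.1.2.2 (add W):
                        ○ open, literals {W=1, X=1, Y=0}.
              branch 2.1.2.2 (add !X, !((Y -> W) -> W)):
                !((Y -> W) -> W): α-rule — add (Y -> W), !W.
                (!X || !Y): β-rule — branch into !X  //  !Y.
                  branch 2.1.2.2.1 (add !X):
                    (Y -> W): β-rule — branch into !Y  //  W.
                      branch 2.1.2.2.1.1 (add !Y):
                        ○ open, literals {W=0, X=0, Y=0}.
                      branch 2.1.2.2.1.2 (add W):
                        × closes — contains both W and !W.
                  branch 2.1.2.2.2 (add !Y):
                    (Y -> W): β-rule — branch into !Y  //  W.
                      branch 2.1.2.2.2.1 (add !Y):
                        ○ open, literals {W=0, X=0, Y=0}.
                      branch 2.1.2.2.2.2 (add W):
                        × closes — contains both W and !W.
      branch 2.2 (add !!Y):
        ○ open, literals {Y=1}.
8 branches closed, 4 open.
Each open branch fixes some atoms; the unmentioned ones are free. Counting distinct full assignments: branch {W=1, X=1, Y=0} (Z) contributes 2 new; branch {W=0, X=0, Y=0} (Z) contributes 2 new; branch {W=0, X=0, Y=0} (Z) contributes 0 new; branch {Y=1} (X, Z, W) contributes 8 new. Total: 12.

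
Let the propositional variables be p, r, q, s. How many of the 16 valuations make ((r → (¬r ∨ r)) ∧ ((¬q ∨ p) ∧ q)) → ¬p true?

12

Initial set: {(((r → (¬r ∨ r)) ∧ ((¬q ∨ p) ∧ q)) → ¬p)}.
(((r → (¬r ∨ r)) ∧ ((¬q ∨ p) ∧ q)) → ¬p): β-rule — branch into ¬((r → (¬r ∨ r)) ∧ ((¬q ∨ p) ∧ q))  //  ¬p.
  branch 1 (add ¬((r → (¬r ∨ r)) ∧ ((¬q ∨ p) ∧ q))):
    ¬((r → (¬r ∨ r)) ∧ ((¬q ∨ p) ∧ q)): β-rule — branch into ¬(r → (¬r ∨ r))  //  ¬((¬q ∨ p) ∧ q).
      branch 1.1 (add ¬(r → (¬r ∨ r))):
        ¬(r → (¬r ∨ r)): α-rule — add r, ¬(¬r ∨ r).
        ¬(¬r ∨ r): α-rule — add ¬¬r, ¬r.
        × closes — contains both r and ¬r.
      branch 1.2 (add ¬((¬q ∨ p) ∧ q)):
        ¬((¬q ∨ p) ∧ q): β-rule — branch into ¬(¬q ∨ p)  //  ¬q.
          branch 1.2.1 (add ¬(¬q ∨ p)):
            ¬(¬q ∨ p): α-rule — add ¬¬q, ¬p.
            ○ open, literals {p=false, q=true}.
          branch 1.2.2 (add ¬q):
            ○ open, literals {q=false}.
  branch 2 (add ¬p):
    ○ open, literals {p=false}.
1 branch closed, 3 open.
Each open branch fixes some atoms; the unmentioned ones are free. Counting distinct full assignments: branch {p=false, q=true} (r, s) contributes 4 new; branch {q=false} (p, r, s) contributes 8 new; branch {p=false} (r, q, s) contributes 0 new. Total: 12.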